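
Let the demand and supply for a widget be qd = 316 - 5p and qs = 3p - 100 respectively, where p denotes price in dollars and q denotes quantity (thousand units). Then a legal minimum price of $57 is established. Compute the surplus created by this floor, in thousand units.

40

Without the control the market clears where 316 - 5p = 3p - 100, i.e. p* = 52 and q* = 56.
Because the floor (57) lies above the market-clearing price, it is binding.
At p = 57: qd = 316 - 5·57 = 31 and qs = 3·57 - 100 = 71.
Surplus = qs - qd = 71 - 31 = 40.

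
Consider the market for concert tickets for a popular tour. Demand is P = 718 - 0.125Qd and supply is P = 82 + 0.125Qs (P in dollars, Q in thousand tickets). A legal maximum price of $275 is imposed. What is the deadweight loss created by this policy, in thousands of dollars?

Rearranging demand gives Qd = 5744 - 8P; rearranging supply gives Qs = 8P - 656. In a free market, 5744 - 8P = 8P - 656 gives the equilibrium P* = 400, Q* = 2544.
Because the ceiling (275) lies below the market-clearing price, it is binding.
At P = 275: Qd = 5744 - 8·275 = 3544 and Qs = 8·275 - 656 = 1544.
Quantity traded falls to 1544. At Q = 1544 the demand price is (5744 - 1544)/8 = 525 and the supply price is (656 + 1544)/8 = 275.
Deadweight loss = ½ · (525 - 275) · (2544 - 1544) = ½ · 250 · 1000 = 125000.

125000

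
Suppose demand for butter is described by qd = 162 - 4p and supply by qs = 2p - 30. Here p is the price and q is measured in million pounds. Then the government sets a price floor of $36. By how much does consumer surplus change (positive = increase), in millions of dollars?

-104

Setting quantity demanded equal to quantity supplied, 162 - 4p = 2p - 30, gives p* = 32 and q* = 34.
Because the floor (36) lies above the market-clearing price, it is binding.
At p = 36: qd = 162 - 4·36 = 18 and qs = 2·36 - 30 = 42.
Consumer surplus without the control is ½ · (40.5 - 32) · 34 = 144.5.
With the floor, consumers buy 18 units at 36, so CS = ½ · (40.5 - 36) · 18 = 40.5.
Change in consumer surplus = 40.5 - 144.5 = -104.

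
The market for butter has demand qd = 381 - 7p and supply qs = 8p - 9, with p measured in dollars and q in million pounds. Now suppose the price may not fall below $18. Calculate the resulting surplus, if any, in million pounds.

In a free market, 381 - 7p = 8p - 9 gives the equilibrium p* = 26, q* = 199.
The floor of 18 is below the equilibrium price 26, so it is not binding; the market clears at p* = 26, q* = 199.
Since the control does not bind, there is no surplus.

0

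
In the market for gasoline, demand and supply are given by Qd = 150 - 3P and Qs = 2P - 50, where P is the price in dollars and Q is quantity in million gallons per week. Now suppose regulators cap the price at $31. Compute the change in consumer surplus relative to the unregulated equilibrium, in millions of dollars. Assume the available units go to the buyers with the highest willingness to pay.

Equilibrium: 150 - 3P = 2P - 50, so 200 = 5P and P* = 40, Q* = 30.
Since 31 < 40, the ceiling is binding.
At P = 31: Qd = 150 - 3·31 = 57 and Qs = 2·31 - 50 = 12.
Consumer surplus without the control is ½ · (50 - 40) · 30 = 150.
With the ceiling, 12 units are sold at 31 (assume they go to the highest-value buyers). The demand price at Q = 12 is 46, so CS = ½ · [(50 - 31) + (46 - 31)] · 12 = 204.
Change in consumer surplus = 204 - 150 = 54.

54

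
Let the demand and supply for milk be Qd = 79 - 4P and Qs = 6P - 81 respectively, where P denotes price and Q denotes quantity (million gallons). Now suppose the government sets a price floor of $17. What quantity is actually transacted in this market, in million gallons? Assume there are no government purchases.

In a free market, 79 - 4P = 6P - 81 gives the equilibrium P* = 16, Q* = 15.
The floor of 17 is above the equilibrium price 16, so it binds.
At P = 17: Qd = 79 - 4·17 = 11 and Qs = 6·17 - 81 = 21.
The quantity actually transacted is the short side, demand: 11.

11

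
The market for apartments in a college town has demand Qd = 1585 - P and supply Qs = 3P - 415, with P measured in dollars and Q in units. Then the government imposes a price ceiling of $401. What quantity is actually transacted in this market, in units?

788

Equilibrium: 1585 - P = 3P - 415, so 2000 = 4P and P* = 500, Q* = 1085.
Since 401 < 500, the ceiling is binding.
At P = 401: Qd = 1585 - 401 = 1184 and Qs = 3·401 - 415 = 788.
The quantity actually transacted is the short side, supply: 788.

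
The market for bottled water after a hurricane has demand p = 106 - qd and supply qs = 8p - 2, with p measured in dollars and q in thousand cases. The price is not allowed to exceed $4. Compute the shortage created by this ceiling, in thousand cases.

Rearranging demand gives qd = 106 - p. In a free market, 106 - p = 8p - 2 gives the equilibrium p* = 12, q* = 94.
Because the ceiling (4) lies below the market-clearing price, it is binding.
At p = 4: qd = 106 - 4 = 102 and qs = 8·4 - 2 = 30.
Shortage = qd - qs = 102 - 30 = 72.

72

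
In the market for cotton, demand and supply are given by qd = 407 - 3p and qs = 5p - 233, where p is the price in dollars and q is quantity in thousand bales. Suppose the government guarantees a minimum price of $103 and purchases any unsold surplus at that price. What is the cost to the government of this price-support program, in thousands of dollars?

Setting quantity demanded equal to quantity supplied, 407 - 3p = 5p - 233, gives p* = 80 and q* = 167.
Because the floor (103) lies above the market-clearing price, it is binding.
At p = 103: qd = 407 - 3·103 = 98 and qs = 5·103 - 233 = 282.
Surplus = qs - qd = 184.
Government expenditure = surplus × support price = 184 × 103 = 18952.

18952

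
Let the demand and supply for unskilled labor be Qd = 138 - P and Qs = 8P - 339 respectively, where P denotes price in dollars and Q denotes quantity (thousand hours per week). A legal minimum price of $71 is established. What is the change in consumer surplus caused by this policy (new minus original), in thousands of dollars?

In a free market, 138 - P = 8P - 339 gives the equilibrium P* = 53, Q* = 85.
Because the floor (71) lies above the market-clearing price, it is binding.
At P = 71: Qd = 138 - 71 = 67 and Qs = 8·71 - 339 = 229.
Consumer surplus without the control is ½ · (138 - 53) · 85 = 3612.5.
With the floor, consumers buy 67 units at 71, so CS = ½ · (138 - 71) · 67 = 2244.5.
Change in consumer surplus = 2244.5 - 3612.5 = -1368.

-1368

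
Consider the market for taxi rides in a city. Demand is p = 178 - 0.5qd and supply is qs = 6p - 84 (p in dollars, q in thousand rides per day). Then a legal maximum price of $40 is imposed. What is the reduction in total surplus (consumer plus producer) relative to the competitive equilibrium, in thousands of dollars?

Rearranging demand gives qd = 356 - 2p. Equilibrium: 356 - 2p = 6p - 84, so 440 = 8p and p* = 55, q* = 246.
Since 40 < 55, the ceiling is binding.
At p = 40: qd = 356 - 2·40 = 276 and qs = 6·40 - 84 = 156.
Quantity traded falls to 156. At q = 156 the demand price is (356 - 156)/2 = 100 and the supply price is (84 + 156)/6 = 40.
Deadweight loss = ½ · (100 - 40) · (246 - 156) = ½ · 60 · 90 = 2700.

2700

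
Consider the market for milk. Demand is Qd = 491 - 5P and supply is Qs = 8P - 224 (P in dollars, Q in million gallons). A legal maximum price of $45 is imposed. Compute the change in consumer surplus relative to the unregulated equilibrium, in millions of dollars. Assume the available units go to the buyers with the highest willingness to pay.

Without the control the market clears where 491 - 5P = 8P - 224, i.e. P* = 55 and Q* = 216.
Since 45 < 55, the ceiling is binding.
At P = 45: Qd = 491 - 5·45 = 266 and Qs = 8·45 - 224 = 136.
Consumer surplus without the control is ½ · (98.2 - 55) · 216 = 4665.6.
With the ceiling, 136 units are sold at 45 (assume they go to the highest-value buyers). The demand price at Q = 136 is 71, so CS = ½ · [(98.2 - 45) + (71 - 45)] · 136 = 5385.6.
Change in consumer surplus = 5385.6 - 4665.6 = 720.

720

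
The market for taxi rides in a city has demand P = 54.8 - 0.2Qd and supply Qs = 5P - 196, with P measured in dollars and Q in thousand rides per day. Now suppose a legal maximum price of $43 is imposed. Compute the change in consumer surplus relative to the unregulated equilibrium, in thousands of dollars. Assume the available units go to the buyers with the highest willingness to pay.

Rearranging demand gives Qd = 274 - 5P. Without the control the market clears where 274 - 5P = 5P - 196, i.e. P* = 47 and Q* = 39.
Because the ceiling (43) lies below the market-clearing price, it is binding.
At P = 43: Qd = 274 - 5·43 = 59 and Qs = 5·43 - 196 = 19.
Consumer surplus without the control is ½ · (54.8 - 47) · 39 = 152.1.
With the ceiling, 19 units are sold at 43 (assume they go to the highest-value buyers). The demand price at Q = 19 is 51, so CS = ½ · [(54.8 - 43) + (51 - 43)] · 19 = 188.1.
Change in consumer surplus = 188.1 - 152.1 = 36.

36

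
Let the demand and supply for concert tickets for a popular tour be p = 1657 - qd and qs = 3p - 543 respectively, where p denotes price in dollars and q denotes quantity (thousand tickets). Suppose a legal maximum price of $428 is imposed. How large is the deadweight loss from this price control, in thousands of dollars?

89304

Rearranging demand gives qd = 1657 - p. In a free market, 1657 - p = 3p - 543 gives the equilibrium p* = 550, q* = 1107.
The ceiling of 428 is below the equilibrium price 550, so it binds.
At p = 428: qd = 1657 - 428 = 1229 and qs = 3·428 - 543 = 741.
Quantity traded falls to 741. At q = 741 the demand price is 1657 - 741 = 916 and the supply price is (543 + 741)/3 = 428.
Deadweight loss = ½ · (916 - 428) · (1107 - 741) = ½ · 488 · 366 = 89304.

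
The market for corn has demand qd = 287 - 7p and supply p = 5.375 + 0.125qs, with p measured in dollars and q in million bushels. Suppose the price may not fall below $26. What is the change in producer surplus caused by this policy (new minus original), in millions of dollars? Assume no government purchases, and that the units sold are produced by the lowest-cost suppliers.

Rearranging supply gives qs = 8p - 43. Without the control the market clears where 287 - 7p = 8p - 43, i.e. p* = 22 and q* = 133.
Because the floor (26) lies above the market-clearing price, it is binding.
At p = 26: qd = 287 - 7·26 = 105 and qs = 8·26 - 43 = 165.
Producer surplus without the control is ½ · (22 - 5.375) · 133 = 1105.5625.
With the floor, 105 units are sold at 26. The supply price at q = 105 is 18.5, so PS = ½ · [(26 - 5.375) + (26 - 18.5)] · 105 = 1476.5625.
Change in producer surplus = 1476.5625 - 1105.5625 = 371.

371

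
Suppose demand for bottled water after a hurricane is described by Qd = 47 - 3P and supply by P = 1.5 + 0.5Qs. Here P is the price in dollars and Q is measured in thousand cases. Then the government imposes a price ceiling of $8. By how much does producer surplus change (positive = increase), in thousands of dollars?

Rearranging supply gives Qs = 2P - 3. Without the control the market clears where 47 - 3P = 2P - 3, i.e. P* = 10 and Q* = 17.
Because the ceiling (8) lies below the market-clearing price, it is binding.
At P = 8: Qd = 47 - 3·8 = 23 and Qs = 2·8 - 3 = 13.
Producer surplus without the control is ½ · (10 - 1.5) · 17 = 72.25.
With the ceiling, producers sell 13 units at 8, so PS = ½ · (8 - 1.5) · 13 = 42.25.
Change in producer surplus = 42.25 - 72.25 = -30.

-30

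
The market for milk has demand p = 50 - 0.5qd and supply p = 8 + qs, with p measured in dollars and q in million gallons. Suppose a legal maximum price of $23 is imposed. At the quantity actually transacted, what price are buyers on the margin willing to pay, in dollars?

Rearranging demand gives qd = 100 - 2p; rearranging supply gives qs = p - 8. Equilibrium: 100 - 2p = p - 8, so 108 = 3p and p* = 36, q* = 28.
Since 23 < 36, the ceiling is binding.
At p = 23: qd = 100 - 2·23 = 54 and qs = 23 - 8 = 15.
Only 15 units reach the market. On the demand curve, the marginal buyer's willingness to pay at q = 15 is (100 - 15)/2 = 42.5.

42.5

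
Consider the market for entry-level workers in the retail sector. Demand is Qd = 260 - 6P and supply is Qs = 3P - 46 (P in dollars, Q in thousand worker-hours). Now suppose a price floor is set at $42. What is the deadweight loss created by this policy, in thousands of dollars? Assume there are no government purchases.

576

In a free market, 260 - 6P = 3P - 46 gives the equilibrium P* = 34, Q* = 56.
The floor of 42 is above the equilibrium price 34, so it binds.
At P = 42: Qd = 260 - 6·42 = 8 and Qs = 3·42 - 46 = 80.
Quantity traded falls to 8. At Q = 8 the demand price is (260 - 8)/6 = 42 and the supply price is (46 + 8)/3 = 18.
Deadweight loss = ½ · (42 - 18) · (56 - 8) = ½ · 24 · 48 = 576.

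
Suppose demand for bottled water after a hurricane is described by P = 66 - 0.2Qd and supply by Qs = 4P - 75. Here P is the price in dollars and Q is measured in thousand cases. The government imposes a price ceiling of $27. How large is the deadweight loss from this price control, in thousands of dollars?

1166.4

Rearranging demand gives Qd = 330 - 5P. In a free market, 330 - 5P = 4P - 75 gives the equilibrium P* = 45, Q* = 105.
The ceiling of 27 is below the equilibrium price 45, so it binds.
At P = 27: Qd = 330 - 5·27 = 195 and Qs = 4·27 - 75 = 33.
Quantity traded falls to 33. At Q = 33 the demand price is (330 - 33)/5 = 59.4 and the supply price is (75 + 33)/4 = 27.
Deadweight loss = ½ · (59.4 - 27) · (105 - 33) = ½ · 32.4 · 72 = 1166.4.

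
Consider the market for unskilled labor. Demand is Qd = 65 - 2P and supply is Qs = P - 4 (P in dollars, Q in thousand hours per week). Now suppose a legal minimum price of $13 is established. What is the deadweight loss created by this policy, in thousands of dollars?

0

Equilibrium: 65 - 2P = P - 4, so 69 = 3P and P* = 23, Q* = 19.
Since 13 is below P* = 23, the floor does not bind and the free-market outcome prevails.
Since the control does not bind, no trades are prevented and deadweight loss is zero.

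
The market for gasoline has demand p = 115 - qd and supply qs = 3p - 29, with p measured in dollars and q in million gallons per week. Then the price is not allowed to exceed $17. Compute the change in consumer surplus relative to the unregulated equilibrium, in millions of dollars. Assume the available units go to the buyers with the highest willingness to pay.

Rearranging demand gives qd = 115 - p. Setting quantity demanded equal to quantity supplied, 115 - p = 3p - 29, gives p* = 36 and q* = 79.
Since 17 < 36, the ceiling is binding.
At p = 17: qd = 115 - 17 = 98 and qs = 3·17 - 29 = 22.
Consumer surplus without the control is ½ · (115 - 36) · 79 = 3120.5.
With the ceiling, 22 units are sold at 17 (assume they go to the highest-value buyers). The demand price at q = 22 is 93, so CS = ½ · [(115 - 17) + (93 - 17)] · 22 = 1914.
Change in consumer surplus = 1914 - 3120.5 = -1206.5.

-1206.5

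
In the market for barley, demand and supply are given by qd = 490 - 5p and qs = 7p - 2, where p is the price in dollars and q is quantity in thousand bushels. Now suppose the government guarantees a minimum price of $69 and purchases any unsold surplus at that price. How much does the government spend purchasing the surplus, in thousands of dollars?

Equilibrium: 490 - 5p = 7p - 2, so 492 = 12p and p* = 41, q* = 285.
Since 69 > 41, the floor is binding.
At p = 69: qd = 490 - 5·69 = 145 and qs = 7·69 - 2 = 481.
Surplus = qs - qd = 336.
Government expenditure = surplus × support price = 336 × 69 = 23184.

23184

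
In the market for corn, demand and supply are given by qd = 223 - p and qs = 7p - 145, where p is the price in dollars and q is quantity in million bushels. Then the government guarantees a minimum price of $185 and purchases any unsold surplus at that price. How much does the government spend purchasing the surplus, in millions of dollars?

Without the control the market clears where 223 - p = 7p - 145, i.e. p* = 46 and q* = 177.
The floor of 185 is above the equilibrium price 46, so it binds.
At p = 185: qd = 223 - 185 = 38 and qs = 7·185 - 145 = 1150.
Surplus = qs - qd = 1112.
Government expenditure = surplus × support price = 1112 × 185 = 205720.

205720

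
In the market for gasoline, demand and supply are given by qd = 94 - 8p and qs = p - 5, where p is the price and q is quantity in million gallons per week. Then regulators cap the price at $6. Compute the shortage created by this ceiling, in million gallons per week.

Setting quantity demanded equal to quantity supplied, 94 - 8p = p - 5, gives p* = 11 and q* = 6.
Because the ceiling (6) lies below the market-clearing price, it is binding.
At p = 6: qd = 94 - 8·6 = 46 and qs = 6 - 5 = 1.
Shortage = qd - qs = 46 - 1 = 45.

45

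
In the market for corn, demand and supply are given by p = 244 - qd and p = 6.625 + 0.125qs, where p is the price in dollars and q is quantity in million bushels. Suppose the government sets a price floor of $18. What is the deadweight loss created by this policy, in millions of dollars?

0

Rearranging demand gives qd = 244 - p; rearranging supply gives qs = 8p - 53. In a free market, 244 - p = 8p - 53 gives the equilibrium p* = 33, q* = 211.
Since 18 is below p* = 33, the floor does not bind and the free-market outcome prevails.
Since the control does not bind, no trades are prevented and deadweight loss is zero.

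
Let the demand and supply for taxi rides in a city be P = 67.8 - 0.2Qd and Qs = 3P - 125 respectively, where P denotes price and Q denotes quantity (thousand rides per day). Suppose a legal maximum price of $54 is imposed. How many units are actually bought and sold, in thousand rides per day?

37

Rearranging demand gives Qd = 339 - 5P. Equilibrium: 339 - 5P = 3P - 125, so 464 = 8P and P* = 58, Q* = 49.
Since 54 < 58, the ceiling is binding.
At P = 54: Qd = 339 - 5·54 = 69 and Qs = 3·54 - 125 = 37.
The quantity actually transacted is the short side, supply: 37.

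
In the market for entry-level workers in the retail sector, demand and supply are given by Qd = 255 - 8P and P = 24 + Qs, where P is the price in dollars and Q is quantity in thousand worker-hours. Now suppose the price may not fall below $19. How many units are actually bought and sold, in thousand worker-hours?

7

Rearranging supply gives Qs = P - 24. Without the control the market clears where 255 - 8P = P - 24, i.e. P* = 31 and Q* = 7.
Since 19 is below P* = 31, the floor does not bind and the free-market outcome prevails.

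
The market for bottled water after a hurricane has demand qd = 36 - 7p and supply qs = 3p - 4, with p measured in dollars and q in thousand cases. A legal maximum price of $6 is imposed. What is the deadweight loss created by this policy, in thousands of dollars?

Without the control the market clears where 36 - 7p = 3p - 4, i.e. p* = 4 and q* = 8.
Since 6 is above p* = 4, the ceiling does not bind and the free-market outcome prevails.
Since the control does not bind, no trades are prevented and deadweight loss is zero.

0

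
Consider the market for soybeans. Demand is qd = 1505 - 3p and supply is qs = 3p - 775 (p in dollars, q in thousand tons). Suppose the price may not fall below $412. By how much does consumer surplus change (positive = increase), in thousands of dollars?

Setting quantity demanded equal to quantity supplied, 1505 - 3p = 3p - 775, gives p* = 380 and q* = 365.
Because the floor (412) lies above the market-clearing price, it is binding.
At p = 412: qd = 1505 - 3·412 = 269 and qs = 3·412 - 775 = 461.
Consumer surplus without the control is ½ · (1505/3 - 380) · 365 = 133225/6.
With the floor, consumers buy 269 units at 412, so CS = ½ · (1505/3 - 412) · 269 = 72361/6.
Change in consumer surplus = 72361/6 - 133225/6 = -10144.

-10144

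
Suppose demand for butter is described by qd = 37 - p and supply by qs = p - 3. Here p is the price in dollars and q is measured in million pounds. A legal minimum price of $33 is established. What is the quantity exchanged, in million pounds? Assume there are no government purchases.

Equilibrium: 37 - p = p - 3, so 40 = 2p and p* = 20, q* = 17.
Since 33 > 20, the floor is binding.
At p = 33: qd = 37 - 33 = 4 and qs = 33 - 3 = 30.
The quantity actually transacted is the short side, demand: 4.

4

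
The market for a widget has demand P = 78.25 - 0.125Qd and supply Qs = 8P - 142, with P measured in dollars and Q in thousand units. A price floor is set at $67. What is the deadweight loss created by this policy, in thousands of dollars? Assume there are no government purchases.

2888

Rearranging demand gives Qd = 626 - 8P. Equilibrium: 626 - 8P = 8P - 142, so 768 = 16P and P* = 48, Q* = 242.
Because the floor (67) lies above the market-clearing price, it is binding.
At P = 67: Qd = 626 - 8·67 = 90 and Qs = 8·67 - 142 = 394.
Quantity traded falls to 90. At Q = 90 the demand price is (626 - 90)/8 = 67 and the supply price is (142 + 90)/8 = 29.
Deadweight loss = ½ · (67 - 29) · (242 - 90) = ½ · 38 · 152 = 2888.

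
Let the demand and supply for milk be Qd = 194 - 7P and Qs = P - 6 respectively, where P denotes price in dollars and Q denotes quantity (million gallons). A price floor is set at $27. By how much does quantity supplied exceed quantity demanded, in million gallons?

16

Equilibrium: 194 - 7P = P - 6, so 200 = 8P and P* = 25, Q* = 19.
Because the floor (27) lies above the market-clearing price, it is binding.
At P = 27: Qd = 194 - 7·27 = 5 and Qs = 27 - 6 = 21.
Surplus = Qs - Qd = 21 - 5 = 16.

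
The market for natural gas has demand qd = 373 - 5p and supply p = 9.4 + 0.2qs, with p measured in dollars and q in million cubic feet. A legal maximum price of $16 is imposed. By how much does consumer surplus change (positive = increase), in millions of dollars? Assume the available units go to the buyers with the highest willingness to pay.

Rearranging supply gives qs = 5p - 47. Without the control the market clears where 373 - 5p = 5p - 47, i.e. p* = 42 and q* = 163.
Because the ceiling (16) lies below the market-clearing price, it is binding.
At p = 16: qd = 373 - 5·16 = 293 and qs = 5·16 - 47 = 33.
Consumer surplus without the control is ½ · (74.6 - 42) · 163 = 2656.9.
With the ceiling, 33 units are sold at 16 (assume they go to the highest-value buyers). The demand price at q = 33 is 68, so CS = ½ · [(74.6 - 16) + (68 - 16)] · 33 = 1824.9.
Change in consumer surplus = 1824.9 - 2656.9 = -832.

-832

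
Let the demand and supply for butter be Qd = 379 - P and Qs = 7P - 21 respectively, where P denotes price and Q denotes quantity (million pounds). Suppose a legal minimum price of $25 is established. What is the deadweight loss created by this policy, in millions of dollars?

0

Equilibrium: 379 - P = 7P - 21, so 400 = 8P and P* = 50, Q* = 329.
Since 25 is below P* = 50, the floor does not bind and the free-market outcome prevails.
Since the control does not bind, no trades are prevented and deadweight loss is zero.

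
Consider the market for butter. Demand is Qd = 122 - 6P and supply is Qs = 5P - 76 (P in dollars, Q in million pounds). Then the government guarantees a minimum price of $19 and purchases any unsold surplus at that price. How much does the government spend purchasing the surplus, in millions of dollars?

209

Equilibrium: 122 - 6P = 5P - 76, so 198 = 11P and P* = 18, Q* = 14.
Since 19 > 18, the floor is binding.
At P = 19: Qd = 122 - 6·19 = 8 and Qs = 5·19 - 76 = 19.
Surplus = Qs - Qd = 11.
Government expenditure = surplus × support price = 11 × 19 = 209.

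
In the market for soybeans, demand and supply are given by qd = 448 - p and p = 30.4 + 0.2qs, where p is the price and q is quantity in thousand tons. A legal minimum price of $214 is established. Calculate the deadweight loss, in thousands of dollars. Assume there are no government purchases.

7797.6

Rearranging supply gives qs = 5p - 152. Without the control the market clears where 448 - p = 5p - 152, i.e. p* = 100 and q* = 348.
Since 214 > 100, the floor is binding.
At p = 214: qd = 448 - 214 = 234 and qs = 5·214 - 152 = 918.
Quantity traded falls to 234. At q = 234 the demand price is 448 - 234 = 214 and the supply price is (152 + 234)/5 = 77.2.
Deadweight loss = ½ · (214 - 77.2) · (348 - 234) = ½ · 136.8 · 114 = 7797.6.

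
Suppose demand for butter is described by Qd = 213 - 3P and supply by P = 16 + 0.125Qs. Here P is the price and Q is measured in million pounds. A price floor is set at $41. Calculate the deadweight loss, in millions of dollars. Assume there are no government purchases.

206.25

Rearranging supply gives Qs = 8P - 128. Without the control the market clears where 213 - 3P = 8P - 128, i.e. P* = 31 and Q* = 120.
Because the floor (41) lies above the market-clearing price, it is binding.
At P = 41: Qd = 213 - 3·41 = 90 and Qs = 8·41 - 128 = 200.
Quantity traded falls to 90. At Q = 90 the demand price is (213 - 90)/3 = 41 and the supply price is (128 + 90)/8 = 27.25.
Deadweight loss = ½ · (41 - 27.25) · (120 - 90) = ½ · 13.75 · 30 = 206.25.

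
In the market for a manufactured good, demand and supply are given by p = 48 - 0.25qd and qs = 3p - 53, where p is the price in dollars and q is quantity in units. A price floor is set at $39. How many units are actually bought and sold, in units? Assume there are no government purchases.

36

Rearranging demand gives qd = 192 - 4p. Equilibrium: 192 - 4p = 3p - 53, so 245 = 7p and p* = 35, q* = 52.
Since 39 > 35, the floor is binding.
At p = 39: qd = 192 - 4·39 = 36 and qs = 3·39 - 53 = 64.
The quantity actually transacted is the short side, demand: 36.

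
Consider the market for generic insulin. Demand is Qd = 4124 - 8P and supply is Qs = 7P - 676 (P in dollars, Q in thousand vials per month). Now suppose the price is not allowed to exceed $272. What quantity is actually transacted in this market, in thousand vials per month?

In a free market, 4124 - 8P = 7P - 676 gives the equilibrium P* = 320, Q* = 1564.
Because the ceiling (272) lies below the market-clearing price, it is binding.
At P = 272: Qd = 4124 - 8·272 = 1948 and Qs = 7·272 - 676 = 1228.
The quantity actually transacted is the short side, supply: 1228.

1228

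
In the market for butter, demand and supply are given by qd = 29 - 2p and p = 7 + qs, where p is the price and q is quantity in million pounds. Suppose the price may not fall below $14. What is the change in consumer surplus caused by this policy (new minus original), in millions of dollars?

Rearranging supply gives qs = p - 7. In a free market, 29 - 2p = p - 7 gives the equilibrium p* = 12, q* = 5.
The floor of 14 is above the equilibrium price 12, so it binds.
At p = 14: qd = 29 - 2·14 = 1 and qs = 14 - 7 = 7.
Consumer surplus without the control is ½ · (14.5 - 12) · 5 = 6.25.
With the floor, consumers buy 1 units at 14, so CS = ½ · (14.5 - 14) · 1 = 0.25.
Change in consumer surplus = 0.25 - 6.25 = -6.

-6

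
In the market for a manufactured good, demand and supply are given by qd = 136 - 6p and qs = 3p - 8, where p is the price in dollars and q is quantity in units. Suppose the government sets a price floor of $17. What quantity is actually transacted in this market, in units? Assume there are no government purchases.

In a free market, 136 - 6p = 3p - 8 gives the equilibrium p* = 16, q* = 40.
Because the floor (17) lies above the market-clearing price, it is binding.
At p = 17: qd = 136 - 6·17 = 34 and qs = 3·17 - 8 = 43.
The quantity actually transacted is the short side, demand: 34.

34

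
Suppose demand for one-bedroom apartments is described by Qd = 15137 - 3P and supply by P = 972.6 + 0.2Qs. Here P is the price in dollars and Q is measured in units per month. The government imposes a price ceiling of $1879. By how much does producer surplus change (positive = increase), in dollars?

Rearranging supply gives Qs = 5P - 4863. Setting quantity demanded equal to quantity supplied, 15137 - 3P = 5P - 4863, gives P* = 2500 and Q* = 7637.
Since 1879 < 2500, the ceiling is binding.
At P = 1879: Qd = 15137 - 3·1879 = 9500 and Qs = 5·1879 - 4863 = 4532.
Producer surplus without the control is ½ · (2500 - 972.6) · 7637 = 5832376.9.
With the ceiling, producers sell 4532 units at 1879, so PS = ½ · (1879 - 972.6) · 4532 = 2053902.4.
Change in producer surplus = 2053902.4 - 5832376.9 = -3778474.5.

-3778474.5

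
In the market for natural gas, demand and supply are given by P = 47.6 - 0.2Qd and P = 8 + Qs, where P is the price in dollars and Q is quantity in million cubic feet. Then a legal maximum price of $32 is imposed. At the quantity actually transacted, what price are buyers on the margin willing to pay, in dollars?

Rearranging demand gives Qd = 238 - 5P; rearranging supply gives Qs = P - 8. Setting quantity demanded equal to quantity supplied, 238 - 5P = P - 8, gives P* = 41 and Q* = 33.
Since 32 < 41, the ceiling is binding.
At P = 32: Qd = 238 - 5·32 = 78 and Qs = 32 - 8 = 24.
Only 24 units reach the market. On the demand curve, the marginal buyer's willingness to pay at Q = 24 is (238 - 24)/5 = 42.8.

42.8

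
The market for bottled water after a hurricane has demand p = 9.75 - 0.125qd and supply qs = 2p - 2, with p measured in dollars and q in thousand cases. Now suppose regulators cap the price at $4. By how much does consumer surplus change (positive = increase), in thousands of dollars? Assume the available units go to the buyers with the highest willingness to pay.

Rearranging demand gives qd = 78 - 8p. Setting quantity demanded equal to quantity supplied, 78 - 8p = 2p - 2, gives p* = 8 and q* = 14.
The ceiling of 4 is below the equilibrium price 8, so it binds.
At p = 4: qd = 78 - 8·4 = 46 and qs = 2·4 - 2 = 6.
Consumer surplus without the control is ½ · (9.75 - 8) · 14 = 12.25.
With the ceiling, 6 units are sold at 4 (assume they go to the highest-value buyers). The demand price at q = 6 is 9, so CS = ½ · [(9.75 - 4) + (9 - 4)] · 6 = 32.25.
Change in consumer surplus = 32.25 - 12.25 = 20.

20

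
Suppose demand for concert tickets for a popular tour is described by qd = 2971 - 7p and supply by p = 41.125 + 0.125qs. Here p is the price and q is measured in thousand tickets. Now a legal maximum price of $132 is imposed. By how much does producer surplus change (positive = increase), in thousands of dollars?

-94952

Rearranging supply gives qs = 8p - 329. In a free market, 2971 - 7p = 8p - 329 gives the equilibrium p* = 220, q* = 1431.
Because the ceiling (132) lies below the market-clearing price, it is binding.
At p = 132: qd = 2971 - 7·132 = 2047 and qs = 8·132 - 329 = 727.
Producer surplus without the control is ½ · (220 - 41.125) · 1431 = 127985.0625.
With the ceiling, producers sell 727 units at 132, so PS = ½ · (132 - 41.125) · 727 = 33033.0625.
Change in producer surplus = 33033.0625 - 127985.0625 = -94952.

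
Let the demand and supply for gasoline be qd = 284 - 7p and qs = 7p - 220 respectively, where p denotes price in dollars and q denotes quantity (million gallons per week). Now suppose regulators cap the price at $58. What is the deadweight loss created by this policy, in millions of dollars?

In a free market, 284 - 7p = 7p - 220 gives the equilibrium p* = 36, q* = 32.
Since 58 is above p* = 36, the ceiling does not bind and the free-market outcome prevails.
Since the control does not bind, no trades are prevented and deadweight loss is zero.

0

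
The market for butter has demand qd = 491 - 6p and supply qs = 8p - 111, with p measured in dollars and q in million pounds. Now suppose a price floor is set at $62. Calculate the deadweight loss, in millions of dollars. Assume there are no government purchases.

1895.25

In a free market, 491 - 6p = 8p - 111 gives the equilibrium p* = 43, q* = 233.
Since 62 > 43, the floor is binding.
At p = 62: qd = 491 - 6·62 = 119 and qs = 8·62 - 111 = 385.
Quantity traded falls to 119. At q = 119 the demand price is (491 - 119)/6 = 62 and the supply price is (111 + 119)/8 = 28.75.
Deadweight loss = ½ · (62 - 28.75) · (233 - 119) = ½ · 33.25 · 114 = 1895.25.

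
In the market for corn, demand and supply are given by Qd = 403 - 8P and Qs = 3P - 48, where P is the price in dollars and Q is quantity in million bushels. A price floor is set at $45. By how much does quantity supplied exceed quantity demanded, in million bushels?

Without the control the market clears where 403 - 8P = 3P - 48, i.e. P* = 41 and Q* = 75.
The floor of 45 is above the equilibrium price 41, so it binds.
At P = 45: Qd = 403 - 8·45 = 43 and Qs = 3·45 - 48 = 87.
Surplus = Qs - Qd = 87 - 43 = 44.

44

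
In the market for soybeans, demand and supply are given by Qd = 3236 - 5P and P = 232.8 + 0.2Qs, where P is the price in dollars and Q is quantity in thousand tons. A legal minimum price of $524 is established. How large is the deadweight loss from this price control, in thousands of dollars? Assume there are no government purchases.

35280

Rearranging supply gives Qs = 5P - 1164. Equilibrium: 3236 - 5P = 5P - 1164, so 4400 = 10P and P* = 440, Q* = 1036.
Because the floor (524) lies above the market-clearing price, it is binding.
At P = 524: Qd = 3236 - 5·524 = 616 and Qs = 5·524 - 1164 = 1456.
Quantity traded falls to 616. At Q = 616 the demand price is (3236 - 616)/5 = 524 and the supply price is (1164 + 616)/5 = 356.
Deadweight loss = ½ · (524 - 356) · (1036 - 616) = ½ · 168 · 420 = 35280.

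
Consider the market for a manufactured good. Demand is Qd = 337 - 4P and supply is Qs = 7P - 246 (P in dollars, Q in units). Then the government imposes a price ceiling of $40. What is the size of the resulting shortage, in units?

143

Setting quantity demanded equal to quantity supplied, 337 - 4P = 7P - 246, gives P* = 53 and Q* = 125.
Because the ceiling (40) lies below the market-clearing price, it is binding.
At P = 40: Qd = 337 - 4·40 = 177 and Qs = 7·40 - 246 = 34.
Shortage = Qd - Qs = 177 - 34 = 143.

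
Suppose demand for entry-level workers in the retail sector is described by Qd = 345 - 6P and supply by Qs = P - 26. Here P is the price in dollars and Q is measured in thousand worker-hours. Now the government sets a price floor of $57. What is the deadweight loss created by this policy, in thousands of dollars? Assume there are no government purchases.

Setting quantity demanded equal to quantity supplied, 345 - 6P = P - 26, gives P* = 53 and Q* = 27.
Since 57 > 53, the floor is binding.
At P = 57: Qd = 345 - 6·57 = 3 and Qs = 57 - 26 = 31.
Quantity traded falls to 3. At Q = 3 the demand price is (345 - 3)/6 = 57 and the supply price is 26 + 3 = 29.
Deadweight loss = ½ · (57 - 29) · (27 - 3) = ½ · 28 · 24 = 336.

336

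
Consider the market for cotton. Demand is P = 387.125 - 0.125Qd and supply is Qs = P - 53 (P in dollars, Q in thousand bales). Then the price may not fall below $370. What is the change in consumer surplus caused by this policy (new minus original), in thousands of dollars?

-4340

Rearranging demand gives Qd = 3097 - 8P. Setting quantity demanded equal to quantity supplied, 3097 - 8P = P - 53, gives P* = 350 and Q* = 297.
The floor of 370 is above the equilibrium price 350, so it binds.
At P = 370: Qd = 3097 - 8·370 = 137 and Qs = 370 - 53 = 317.
Consumer surplus without the control is ½ · (387.125 - 350) · 297 = 5513.0625.
With the floor, consumers buy 137 units at 370, so CS = ½ · (387.125 - 370) · 137 = 1173.0625.
Change in consumer surplus = 1173.0625 - 5513.0625 = -4340.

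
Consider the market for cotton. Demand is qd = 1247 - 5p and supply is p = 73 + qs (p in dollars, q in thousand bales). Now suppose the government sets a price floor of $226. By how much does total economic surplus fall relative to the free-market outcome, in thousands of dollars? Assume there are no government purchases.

Rearranging supply gives qs = p - 73. Equilibrium: 1247 - 5p = p - 73, so 1320 = 6p and p* = 220, q* = 147.
Because the floor (226) lies above the market-clearing price, it is binding.
At p = 226: qd = 1247 - 5·226 = 117 and qs = 226 - 73 = 153.
Quantity traded falls to 117. At q = 117 the demand price is (1247 - 117)/5 = 226 and the supply price is 73 + 117 = 190.
Deadweight loss = ½ · (226 - 190) · (147 - 117) = ½ · 36 · 30 = 540.

540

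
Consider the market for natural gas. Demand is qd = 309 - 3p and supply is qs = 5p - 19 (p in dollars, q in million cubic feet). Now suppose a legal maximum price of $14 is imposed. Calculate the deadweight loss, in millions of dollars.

In a free market, 309 - 3p = 5p - 19 gives the equilibrium p* = 41, q* = 186.
Because the ceiling (14) lies below the market-clearing price, it is binding.
At p = 14: qd = 309 - 3·14 = 267 and qs = 5·14 - 19 = 51.
Quantity traded falls to 51. At q = 51 the demand price is (309 - 51)/3 = 86 and the supply price is (19 + 51)/5 = 14.
Deadweight loss = ½ · (86 - 14) · (186 - 51) = ½ · 72 · 135 = 4860.

4860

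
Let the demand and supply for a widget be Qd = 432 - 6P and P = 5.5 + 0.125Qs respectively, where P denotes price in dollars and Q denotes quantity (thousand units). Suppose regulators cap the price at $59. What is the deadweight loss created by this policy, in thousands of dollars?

0

Rearranging supply gives Qs = 8P - 44. Equilibrium: 432 - 6P = 8P - 44, so 476 = 14P and P* = 34, Q* = 228.
Since 59 is above P* = 34, the ceiling does not bind and the free-market outcome prevails.
Since the control does not bind, no trades are prevented and deadweight loss is zero.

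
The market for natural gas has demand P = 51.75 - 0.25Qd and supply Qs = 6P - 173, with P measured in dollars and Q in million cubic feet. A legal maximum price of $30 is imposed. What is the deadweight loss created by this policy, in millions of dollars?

480

Rearranging demand gives Qd = 207 - 4P. Without the control the market clears where 207 - 4P = 6P - 173, i.e. P* = 38 and Q* = 55.
Since 30 < 38, the ceiling is binding.
At P = 30: Qd = 207 - 4·30 = 87 and Qs = 6·30 - 173 = 7.
Quantity traded falls to 7. At Q = 7 the demand price is (207 - 7)/4 = 50 and the supply price is (173 + 7)/6 = 30.
Deadweight loss = ½ · (50 - 30) · (55 - 7) = ½ · 20 · 48 = 480.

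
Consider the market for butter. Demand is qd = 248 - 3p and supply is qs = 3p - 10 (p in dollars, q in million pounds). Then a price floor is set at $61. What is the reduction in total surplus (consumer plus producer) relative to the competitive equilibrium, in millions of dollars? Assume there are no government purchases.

972

In a free market, 248 - 3p = 3p - 10 gives the equilibrium p* = 43, q* = 119.
Since 61 > 43, the floor is binding.
At p = 61: qd = 248 - 3·61 = 65 and qs = 3·61 - 10 = 173.
Quantity traded falls to 65. At q = 65 the demand price is (248 - 65)/3 = 61 and the supply price is (10 + 65)/3 = 25.
Deadweight loss = ½ · (61 - 25) · (119 - 65) = ½ · 36 · 54 = 972.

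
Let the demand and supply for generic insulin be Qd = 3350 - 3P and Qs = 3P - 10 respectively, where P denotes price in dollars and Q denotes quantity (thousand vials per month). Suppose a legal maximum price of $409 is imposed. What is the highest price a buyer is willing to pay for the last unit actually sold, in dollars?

711

In a free market, 3350 - 3P = 3P - 10 gives the equilibrium P* = 560, Q* = 1670.
Since 409 < 560, the ceiling is binding.
At P = 409: Qd = 3350 - 3·409 = 2123 and Qs = 3·409 - 10 = 1217.
Only 1217 units reach the market. On the demand curve, the marginal buyer's willingness to pay at Q = 1217 is (3350 - 1217)/3 = 711.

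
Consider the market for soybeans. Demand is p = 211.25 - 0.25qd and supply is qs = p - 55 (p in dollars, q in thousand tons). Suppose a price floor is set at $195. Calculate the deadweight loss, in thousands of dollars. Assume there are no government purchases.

Rearranging demand gives qd = 845 - 4p. Equilibrium: 845 - 4p = p - 55, so 900 = 5p and p* = 180, q* = 125.
Since 195 > 180, the floor is binding.
At p = 195: qd = 845 - 4·195 = 65 and qs = 195 - 55 = 140.
Quantity traded falls to 65. At q = 65 the demand price is (845 - 65)/4 = 195 and the supply price is 55 + 65 = 120.
Deadweight loss = ½ · (195 - 120) · (125 - 65) = ½ · 75 · 60 = 2250.

2250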